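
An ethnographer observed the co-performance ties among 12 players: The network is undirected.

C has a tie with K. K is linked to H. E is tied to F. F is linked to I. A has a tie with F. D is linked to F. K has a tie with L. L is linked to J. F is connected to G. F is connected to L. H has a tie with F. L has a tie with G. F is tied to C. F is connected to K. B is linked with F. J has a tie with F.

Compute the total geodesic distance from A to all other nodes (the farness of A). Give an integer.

21

Distances from A: B:2, C:2, D:2, E:2, F:1, G:2, H:2, I:2, J:2, K:2, L:2.
Sum = 2 + 2 + 2 + 2 + 1 + 2 + 2 + 2 + 2 + 2 + 2 = 21.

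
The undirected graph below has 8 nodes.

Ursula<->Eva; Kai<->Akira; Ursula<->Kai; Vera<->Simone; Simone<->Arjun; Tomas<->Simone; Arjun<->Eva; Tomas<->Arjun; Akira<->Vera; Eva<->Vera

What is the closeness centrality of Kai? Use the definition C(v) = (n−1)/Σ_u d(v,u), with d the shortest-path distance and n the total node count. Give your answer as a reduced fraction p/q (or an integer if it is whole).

7/16

Distances from Kai: Akira:1, Arjun:3, Eva:2, Simone:3, Tomas:4, Ursula:1, Vera:2. Sum = 16.
n = 8, so closeness = 7/16.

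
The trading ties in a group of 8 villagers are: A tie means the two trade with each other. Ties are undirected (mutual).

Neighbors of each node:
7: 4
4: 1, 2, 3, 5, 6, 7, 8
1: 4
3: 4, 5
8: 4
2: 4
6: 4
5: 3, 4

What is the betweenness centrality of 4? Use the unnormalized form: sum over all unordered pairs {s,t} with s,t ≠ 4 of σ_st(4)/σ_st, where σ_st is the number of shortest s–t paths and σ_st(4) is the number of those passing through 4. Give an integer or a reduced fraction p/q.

Pairs whose geodesics pass through 4 — 1–5: 1; 1–6: 1; 1–7: 1; 1–3: 1; 1–8: 1; 1–2: 1; 5–6: 1; 5–7: 1; 5–8: 1; 5–2: 1; 6–7: 1; 6–3: 1; 6–8: 1; 6–2: 1 … (+6 more pairs).
All other pairs contribute 0.
Summing the contributions gives betweenness(4) = 20.

20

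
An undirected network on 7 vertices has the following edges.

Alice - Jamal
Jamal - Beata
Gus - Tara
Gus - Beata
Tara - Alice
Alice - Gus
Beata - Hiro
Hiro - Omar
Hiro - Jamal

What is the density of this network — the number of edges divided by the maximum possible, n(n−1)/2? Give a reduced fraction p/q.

There are 9 edges and 7 nodes, so the maximum possible is C(7,2) = 21.
Density = 9/21 = 3/7.

3/7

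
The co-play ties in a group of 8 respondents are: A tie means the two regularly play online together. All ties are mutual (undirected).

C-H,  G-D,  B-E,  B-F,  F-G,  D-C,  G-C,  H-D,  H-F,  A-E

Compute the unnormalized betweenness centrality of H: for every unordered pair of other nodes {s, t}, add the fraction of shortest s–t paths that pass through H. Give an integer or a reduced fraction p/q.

Pairs whose geodesics pass through H — F–C: 1/2; F–D: 1/2; C–A: 1/2; C–B: 1/2; C–E: 1/2; D–A: 1/2; D–B: 1/2; D–E: 1/2.
All other pairs contribute 0.
Summing the contributions gives betweenness(H) = 4.

4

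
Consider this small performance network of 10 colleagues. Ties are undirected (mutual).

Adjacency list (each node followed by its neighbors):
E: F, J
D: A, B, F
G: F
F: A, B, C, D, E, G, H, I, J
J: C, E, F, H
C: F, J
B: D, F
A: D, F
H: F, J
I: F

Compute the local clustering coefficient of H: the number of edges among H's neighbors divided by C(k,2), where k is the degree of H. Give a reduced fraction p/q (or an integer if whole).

1

H's neighbors: F and J (k = 2).
Possible neighbor pairs: C(2,2) = 1. Edges among them: F–J → e = 1.
Clustering(H) = 1/1.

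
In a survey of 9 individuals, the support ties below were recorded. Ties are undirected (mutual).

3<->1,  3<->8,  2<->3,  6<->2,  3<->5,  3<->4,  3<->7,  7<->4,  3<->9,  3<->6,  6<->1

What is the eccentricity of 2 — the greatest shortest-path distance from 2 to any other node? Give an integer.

2

Distances from 2: 1:2, 3:1, 4:2, 5:2, 6:1, 7:2, 8:2, 9:2.
The largest is 2 (to 4, 7, 8, 1, 9, and 5), so the eccentricity of 2 is 2.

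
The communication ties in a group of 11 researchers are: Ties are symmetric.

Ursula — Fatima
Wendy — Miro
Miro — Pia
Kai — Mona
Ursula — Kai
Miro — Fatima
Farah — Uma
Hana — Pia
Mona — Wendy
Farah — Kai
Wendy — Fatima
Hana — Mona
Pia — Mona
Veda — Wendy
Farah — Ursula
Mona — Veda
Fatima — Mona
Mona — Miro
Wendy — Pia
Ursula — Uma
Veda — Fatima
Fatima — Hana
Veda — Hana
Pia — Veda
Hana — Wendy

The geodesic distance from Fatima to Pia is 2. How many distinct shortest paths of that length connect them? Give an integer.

5

The shortest distance is 2. The length-2 paths are: Fatima–Miro–Pia; Fatima–Hana–Pia; Fatima–Veda–Pia; Fatima–Wendy–Pia; Fatima–Mona–Pia.
That gives 5 distinct shortest paths.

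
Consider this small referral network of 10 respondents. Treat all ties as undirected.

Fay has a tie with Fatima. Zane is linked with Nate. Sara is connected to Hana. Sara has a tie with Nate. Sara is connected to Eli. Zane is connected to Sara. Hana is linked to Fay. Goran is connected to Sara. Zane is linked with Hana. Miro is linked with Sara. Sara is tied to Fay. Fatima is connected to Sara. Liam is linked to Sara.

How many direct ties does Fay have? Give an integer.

3

Fay is directly tied to Fatima, Hana, and Sara. That is 3 neighbors, so the degree of Fay is 3.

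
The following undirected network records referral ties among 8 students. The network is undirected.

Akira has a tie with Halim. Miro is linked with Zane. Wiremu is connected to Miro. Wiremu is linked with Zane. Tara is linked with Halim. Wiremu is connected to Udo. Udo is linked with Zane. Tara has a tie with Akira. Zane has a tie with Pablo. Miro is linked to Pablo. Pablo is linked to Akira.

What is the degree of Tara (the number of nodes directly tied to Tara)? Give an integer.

2

Tara is directly tied to Akira and Halim. That is 2 neighbors, so the degree of Tara is 2.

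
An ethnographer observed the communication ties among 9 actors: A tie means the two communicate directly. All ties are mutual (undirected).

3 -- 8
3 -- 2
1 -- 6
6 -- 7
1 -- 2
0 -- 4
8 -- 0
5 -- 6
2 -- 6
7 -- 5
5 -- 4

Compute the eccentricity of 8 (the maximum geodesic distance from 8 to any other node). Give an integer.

Distances from 8: 0:1, 1:3, 2:2, 3:1, 4:2, 5:3, 6:3, 7:4.
The largest is 4 (to 7), so the eccentricity of 8 is 4.

4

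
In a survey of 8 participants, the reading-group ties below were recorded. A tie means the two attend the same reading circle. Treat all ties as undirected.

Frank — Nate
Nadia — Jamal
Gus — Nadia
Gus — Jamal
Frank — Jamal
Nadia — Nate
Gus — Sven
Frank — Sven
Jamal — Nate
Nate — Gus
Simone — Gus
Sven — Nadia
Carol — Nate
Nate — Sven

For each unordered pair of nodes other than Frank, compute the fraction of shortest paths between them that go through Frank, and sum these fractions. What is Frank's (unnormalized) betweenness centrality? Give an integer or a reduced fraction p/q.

1/4

Pairs whose geodesics pass through Frank — Sven–Jamal: 1/4.
All other pairs contribute 0.
Summing the contributions gives betweenness(Frank) = 1/4.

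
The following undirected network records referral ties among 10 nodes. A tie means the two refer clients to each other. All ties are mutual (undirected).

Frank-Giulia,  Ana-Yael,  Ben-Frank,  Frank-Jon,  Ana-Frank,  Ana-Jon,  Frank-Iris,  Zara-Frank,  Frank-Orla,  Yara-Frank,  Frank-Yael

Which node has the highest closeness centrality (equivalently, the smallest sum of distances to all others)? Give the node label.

Farness (sum of distances to all others) for each node — Ana:15, Ben:17, Frank:9, Giulia:17, Iris:17, Jon:16, Orla:17, Yael:16, Yara:17, Zara:17.
The smallest farness is 9, for Frank, so Frank has the highest closeness.

Frank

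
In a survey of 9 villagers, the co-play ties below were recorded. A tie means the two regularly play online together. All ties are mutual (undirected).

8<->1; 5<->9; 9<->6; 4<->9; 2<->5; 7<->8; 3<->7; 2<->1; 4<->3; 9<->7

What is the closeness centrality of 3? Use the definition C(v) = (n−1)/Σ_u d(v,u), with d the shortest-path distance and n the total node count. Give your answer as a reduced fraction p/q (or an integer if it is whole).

8/19

Distances from 3: 1:3, 2:4, 4:1, 5:3, 6:3, 7:1, 8:2, 9:2. Sum = 19.
n = 9, so closeness = 8/19.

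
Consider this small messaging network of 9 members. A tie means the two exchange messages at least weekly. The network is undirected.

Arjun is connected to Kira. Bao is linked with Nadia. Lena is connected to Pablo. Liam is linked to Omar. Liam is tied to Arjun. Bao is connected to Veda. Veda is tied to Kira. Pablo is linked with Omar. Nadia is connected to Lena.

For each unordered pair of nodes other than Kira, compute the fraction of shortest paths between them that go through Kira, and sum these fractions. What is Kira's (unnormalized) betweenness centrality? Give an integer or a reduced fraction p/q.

Pairs whose geodesics pass through Kira — Omar–Veda: 1; Liam–Veda: 1; Liam–Bao: 1; Arjun–Veda: 1; Arjun–Bao: 1; Arjun–Nadia: 1.
All other pairs contribute 0.
Summing the contributions gives betweenness(Kira) = 6.

6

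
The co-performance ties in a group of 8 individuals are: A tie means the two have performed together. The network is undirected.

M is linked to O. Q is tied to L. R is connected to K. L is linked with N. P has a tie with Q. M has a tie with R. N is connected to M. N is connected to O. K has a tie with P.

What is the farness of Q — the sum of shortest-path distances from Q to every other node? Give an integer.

Distances from Q: K:2, L:1, M:3, N:2, O:3, P:1, R:3.
Sum = 2 + 1 + 3 + 2 + 3 + 1 + 3 = 15.

15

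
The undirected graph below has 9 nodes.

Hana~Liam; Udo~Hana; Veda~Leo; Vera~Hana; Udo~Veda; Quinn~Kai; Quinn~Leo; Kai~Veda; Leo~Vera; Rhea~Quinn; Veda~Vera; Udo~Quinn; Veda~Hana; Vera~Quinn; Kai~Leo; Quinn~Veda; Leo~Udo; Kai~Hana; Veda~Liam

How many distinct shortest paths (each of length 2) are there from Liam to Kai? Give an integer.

2

The shortest distance is 2. The length-2 paths are: Liam–Hana–Kai; Liam–Veda–Kai.
That gives 2 distinct shortest paths.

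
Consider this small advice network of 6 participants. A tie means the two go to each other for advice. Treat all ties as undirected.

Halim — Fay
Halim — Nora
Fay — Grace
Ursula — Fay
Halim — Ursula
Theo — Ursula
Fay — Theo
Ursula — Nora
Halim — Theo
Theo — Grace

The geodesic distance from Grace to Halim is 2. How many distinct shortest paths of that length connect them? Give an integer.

The shortest distance is 2. The length-2 paths are: Grace–Theo–Halim; Grace–Fay–Halim.
That gives 2 distinct shortest paths.

2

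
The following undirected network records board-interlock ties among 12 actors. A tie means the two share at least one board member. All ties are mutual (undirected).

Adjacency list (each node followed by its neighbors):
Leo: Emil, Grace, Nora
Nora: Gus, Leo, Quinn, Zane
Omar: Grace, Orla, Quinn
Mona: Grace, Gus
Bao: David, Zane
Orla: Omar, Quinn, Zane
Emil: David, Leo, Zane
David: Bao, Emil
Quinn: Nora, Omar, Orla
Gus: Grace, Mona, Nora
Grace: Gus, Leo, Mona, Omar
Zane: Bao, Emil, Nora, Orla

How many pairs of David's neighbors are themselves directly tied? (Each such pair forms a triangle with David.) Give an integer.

0

David's neighbors are Bao and Emil, but none of them are tied to each other, so no triangle contains David.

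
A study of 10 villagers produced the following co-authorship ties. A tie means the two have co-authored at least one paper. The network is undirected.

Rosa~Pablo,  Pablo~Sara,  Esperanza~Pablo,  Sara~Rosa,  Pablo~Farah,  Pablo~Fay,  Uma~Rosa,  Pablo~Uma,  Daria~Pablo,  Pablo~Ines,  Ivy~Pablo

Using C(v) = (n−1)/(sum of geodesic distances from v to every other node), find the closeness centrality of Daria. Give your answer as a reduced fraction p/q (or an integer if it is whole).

9/17

Distances from Daria: Esperanza:2, Farah:2, Fay:2, Ines:2, Ivy:2, Pablo:1, Rosa:2, Sara:2, Uma:2. Sum = 17.
n = 10, so closeness = 9/17.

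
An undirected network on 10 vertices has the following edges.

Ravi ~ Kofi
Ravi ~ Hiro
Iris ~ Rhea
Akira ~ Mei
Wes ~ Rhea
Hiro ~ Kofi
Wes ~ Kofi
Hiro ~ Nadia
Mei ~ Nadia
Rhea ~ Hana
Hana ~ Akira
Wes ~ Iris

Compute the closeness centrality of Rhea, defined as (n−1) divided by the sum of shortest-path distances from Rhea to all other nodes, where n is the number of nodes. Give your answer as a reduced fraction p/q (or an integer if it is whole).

Distances from Rhea: Akira:2, Hana:1, Hiro:3, Iris:1, Kofi:2, Mei:3, Nadia:4, Ravi:3, Wes:1. Sum = 20.
n = 10, so closeness = 9/20.

9/20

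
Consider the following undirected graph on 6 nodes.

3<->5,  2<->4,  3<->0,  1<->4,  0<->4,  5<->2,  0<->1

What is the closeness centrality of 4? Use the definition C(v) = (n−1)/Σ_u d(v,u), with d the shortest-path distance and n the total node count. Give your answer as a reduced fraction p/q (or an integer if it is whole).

Distances from 4: 0:1, 1:1, 2:1, 3:2, 5:2. Sum = 7.
n = 6, so closeness = 5/7.

5/7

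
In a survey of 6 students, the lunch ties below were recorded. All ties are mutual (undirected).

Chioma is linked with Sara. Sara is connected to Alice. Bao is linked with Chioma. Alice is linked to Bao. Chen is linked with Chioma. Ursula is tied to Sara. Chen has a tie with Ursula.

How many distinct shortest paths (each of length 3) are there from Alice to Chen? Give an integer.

The shortest distance is 3. The length-3 paths are: Alice–Sara–Ursula–Chen; Alice–Bao–Chioma–Chen; Alice–Sara–Chioma–Chen.
That gives 3 distinct shortest paths.

3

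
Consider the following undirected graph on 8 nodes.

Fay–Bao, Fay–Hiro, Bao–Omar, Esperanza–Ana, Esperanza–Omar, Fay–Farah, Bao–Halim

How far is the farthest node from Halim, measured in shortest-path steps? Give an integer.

4

Distances from Halim: Ana:4, Bao:1, Esperanza:3, Farah:3, Fay:2, Hiro:3, Omar:2.
The largest is 4 (to Ana), so the eccentricity of Halim is 4.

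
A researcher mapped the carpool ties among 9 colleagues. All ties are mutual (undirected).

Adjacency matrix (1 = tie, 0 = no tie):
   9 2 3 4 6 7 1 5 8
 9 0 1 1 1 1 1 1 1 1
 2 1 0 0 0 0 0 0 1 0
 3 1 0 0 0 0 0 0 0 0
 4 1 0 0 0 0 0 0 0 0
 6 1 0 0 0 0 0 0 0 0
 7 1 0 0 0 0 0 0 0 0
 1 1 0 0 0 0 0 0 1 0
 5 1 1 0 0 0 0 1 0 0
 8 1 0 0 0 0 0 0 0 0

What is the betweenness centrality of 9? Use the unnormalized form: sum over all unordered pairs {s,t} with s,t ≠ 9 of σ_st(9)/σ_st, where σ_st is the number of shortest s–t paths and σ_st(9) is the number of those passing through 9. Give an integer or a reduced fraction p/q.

Pairs whose geodesics pass through 9 — 2–3: 1; 2–4: 1; 2–6: 1; 2–7: 1; 2–1: 1/2; 2–8: 1; 3–4: 1; 3–6: 1; 3–7: 1; 3–1: 1; 3–5: 1; 3–8: 1; 4–6: 1; 4–7: 1 … (+12 more pairs).
All other pairs contribute 0.
Summing the contributions gives betweenness(9) = 51/2.

51/2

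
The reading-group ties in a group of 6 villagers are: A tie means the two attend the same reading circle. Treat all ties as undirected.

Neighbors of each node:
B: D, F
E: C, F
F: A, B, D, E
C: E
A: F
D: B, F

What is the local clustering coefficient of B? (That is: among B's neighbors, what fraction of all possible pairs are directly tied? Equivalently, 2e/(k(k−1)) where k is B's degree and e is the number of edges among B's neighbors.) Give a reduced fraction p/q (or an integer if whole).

1

B's neighbors: D and F (k = 2).
Possible neighbor pairs: C(2,2) = 1. Edges among them: D–F → e = 1.
Clustering(B) = 1/1.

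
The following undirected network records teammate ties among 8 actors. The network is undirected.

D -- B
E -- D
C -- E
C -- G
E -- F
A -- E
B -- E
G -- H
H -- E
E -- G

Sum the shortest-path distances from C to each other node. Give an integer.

Distances from C: A:2, B:2, D:2, E:1, F:2, G:1, H:2.
Sum = 2 + 2 + 2 + 1 + 2 + 1 + 2 = 12.

12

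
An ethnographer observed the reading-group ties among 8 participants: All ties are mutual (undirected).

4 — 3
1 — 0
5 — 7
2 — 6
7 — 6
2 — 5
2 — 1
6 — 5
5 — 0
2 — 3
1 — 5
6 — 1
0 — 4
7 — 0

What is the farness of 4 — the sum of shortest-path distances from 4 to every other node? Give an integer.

13

Distances from 4: 0:1, 1:2, 2:2, 3:1, 5:2, 6:3, 7:2.
Sum = 1 + 2 + 2 + 1 + 2 + 3 + 2 = 13.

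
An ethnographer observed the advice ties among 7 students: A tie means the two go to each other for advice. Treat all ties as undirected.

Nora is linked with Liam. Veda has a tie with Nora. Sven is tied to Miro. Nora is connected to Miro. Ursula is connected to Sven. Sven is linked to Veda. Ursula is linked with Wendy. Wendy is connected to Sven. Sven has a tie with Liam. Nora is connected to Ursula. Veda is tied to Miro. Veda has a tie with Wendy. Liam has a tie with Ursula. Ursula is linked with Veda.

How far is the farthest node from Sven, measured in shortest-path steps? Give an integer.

2

Distances from Sven: Liam:1, Miro:1, Nora:2, Ursula:1, Veda:1, Wendy:1.
The largest is 2 (to Nora), so the eccentricity of Sven is 2.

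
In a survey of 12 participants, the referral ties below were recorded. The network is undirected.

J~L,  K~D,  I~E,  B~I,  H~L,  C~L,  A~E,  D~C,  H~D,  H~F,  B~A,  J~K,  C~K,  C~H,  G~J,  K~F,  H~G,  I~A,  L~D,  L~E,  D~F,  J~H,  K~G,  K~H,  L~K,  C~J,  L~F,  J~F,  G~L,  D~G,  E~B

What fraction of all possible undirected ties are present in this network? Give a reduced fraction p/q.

There are 31 edges and 12 nodes, so the maximum possible is C(12,2) = 66.
Density = 31/66.

31/66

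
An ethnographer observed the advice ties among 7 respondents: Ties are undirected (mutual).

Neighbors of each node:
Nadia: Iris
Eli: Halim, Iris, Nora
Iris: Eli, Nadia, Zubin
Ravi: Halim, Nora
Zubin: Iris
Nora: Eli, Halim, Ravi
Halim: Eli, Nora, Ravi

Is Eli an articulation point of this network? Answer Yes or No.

Yes

Removing Eli leaves {Iris, Nadia, and Zubin} with no path to {Halim, Nora, and Ravi}, so the network splits into 2 components. Eli is a cut vertex.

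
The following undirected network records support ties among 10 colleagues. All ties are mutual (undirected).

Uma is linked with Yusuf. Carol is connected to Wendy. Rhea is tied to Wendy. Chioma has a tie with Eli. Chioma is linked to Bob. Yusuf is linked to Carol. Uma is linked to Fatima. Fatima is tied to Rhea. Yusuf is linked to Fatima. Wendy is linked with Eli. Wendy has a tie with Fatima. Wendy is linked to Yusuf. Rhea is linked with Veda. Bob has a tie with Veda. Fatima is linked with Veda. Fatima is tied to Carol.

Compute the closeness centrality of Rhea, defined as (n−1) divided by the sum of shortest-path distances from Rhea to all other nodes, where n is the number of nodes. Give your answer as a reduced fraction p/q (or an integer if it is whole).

9/16

Distances from Rhea: Bob:2, Carol:2, Chioma:3, Eli:2, Fatima:1, Uma:2, Veda:1, Wendy:1, Yusuf:2. Sum = 16.
n = 10, so closeness = 9/16.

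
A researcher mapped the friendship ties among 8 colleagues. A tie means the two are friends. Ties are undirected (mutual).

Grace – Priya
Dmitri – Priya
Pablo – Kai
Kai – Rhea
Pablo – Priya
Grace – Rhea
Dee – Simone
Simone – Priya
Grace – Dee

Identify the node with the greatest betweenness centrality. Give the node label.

Priya

Unnormalized betweenness of each node: Dee:1, Dmitri:0, Grace:13/2, Kai:1, Pablo:3, Priya:11, Rhea:2, Simone:3/2.
Priya has the largest value, 11, making it the main broker — the node through which the most shortest paths run.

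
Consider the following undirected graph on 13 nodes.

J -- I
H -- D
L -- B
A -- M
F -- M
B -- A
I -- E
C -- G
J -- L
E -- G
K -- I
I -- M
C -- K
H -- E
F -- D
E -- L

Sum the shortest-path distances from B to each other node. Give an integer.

32

Distances from B: A:1, C:4, D:4, E:2, F:3, G:3, H:3, I:3, J:2, K:4, L:1, M:2.
Sum = 1 + 4 + 4 + 2 + 3 + 3 + 3 + 3 + 2 + 4 + 1 + 2 = 32.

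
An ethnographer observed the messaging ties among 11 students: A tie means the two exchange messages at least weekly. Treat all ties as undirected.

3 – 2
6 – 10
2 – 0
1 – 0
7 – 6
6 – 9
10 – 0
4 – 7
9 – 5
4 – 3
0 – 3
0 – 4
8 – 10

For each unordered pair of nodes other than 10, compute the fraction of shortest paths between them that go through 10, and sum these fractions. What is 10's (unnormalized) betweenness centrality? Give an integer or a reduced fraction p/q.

39/2

Pairs whose geodesics pass through 10 — 0–5: 1; 0–8: 1; 0–6: 1; 0–9: 1; 2–5: 1; 2–8: 1; 2–6: 1; 2–9: 1; 3–5: 1/2; 3–8: 1; 3–6: 1/2; 3–9: 1/2; 7–8: 1; 4–8: 1 … (+7 more pairs).
All other pairs contribute 0.
Summing the contributions gives betweenness(10) = 39/2.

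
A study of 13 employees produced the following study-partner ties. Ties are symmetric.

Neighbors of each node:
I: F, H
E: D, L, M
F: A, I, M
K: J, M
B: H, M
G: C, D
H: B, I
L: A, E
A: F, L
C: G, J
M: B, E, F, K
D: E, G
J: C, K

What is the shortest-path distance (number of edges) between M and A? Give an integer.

2

One shortest route is M – F – A, which uses 2 edges, and M and A are not directly tied, so nothing shorter exists. So d(M,A) = 2.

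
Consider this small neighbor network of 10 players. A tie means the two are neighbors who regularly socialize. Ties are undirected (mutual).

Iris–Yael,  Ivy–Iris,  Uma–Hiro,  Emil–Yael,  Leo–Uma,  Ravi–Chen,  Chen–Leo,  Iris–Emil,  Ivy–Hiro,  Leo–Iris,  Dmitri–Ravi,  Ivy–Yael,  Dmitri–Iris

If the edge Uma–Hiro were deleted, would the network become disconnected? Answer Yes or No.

No

Even without that edge, Uma still reaches Hiro via Uma – Leo – Iris – Ivy – Hiro, so the network stays connected. Not a bridge.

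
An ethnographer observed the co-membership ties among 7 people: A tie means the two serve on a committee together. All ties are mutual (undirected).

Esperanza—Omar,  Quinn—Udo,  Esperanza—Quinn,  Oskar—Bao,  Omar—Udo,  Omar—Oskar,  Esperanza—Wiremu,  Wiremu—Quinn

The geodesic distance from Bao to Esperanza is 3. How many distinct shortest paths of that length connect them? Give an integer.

1

The shortest distance is 3, and the only length-3 path is Bao–Oskar–Omar–Esperanza. So there is exactly 1 shortest path.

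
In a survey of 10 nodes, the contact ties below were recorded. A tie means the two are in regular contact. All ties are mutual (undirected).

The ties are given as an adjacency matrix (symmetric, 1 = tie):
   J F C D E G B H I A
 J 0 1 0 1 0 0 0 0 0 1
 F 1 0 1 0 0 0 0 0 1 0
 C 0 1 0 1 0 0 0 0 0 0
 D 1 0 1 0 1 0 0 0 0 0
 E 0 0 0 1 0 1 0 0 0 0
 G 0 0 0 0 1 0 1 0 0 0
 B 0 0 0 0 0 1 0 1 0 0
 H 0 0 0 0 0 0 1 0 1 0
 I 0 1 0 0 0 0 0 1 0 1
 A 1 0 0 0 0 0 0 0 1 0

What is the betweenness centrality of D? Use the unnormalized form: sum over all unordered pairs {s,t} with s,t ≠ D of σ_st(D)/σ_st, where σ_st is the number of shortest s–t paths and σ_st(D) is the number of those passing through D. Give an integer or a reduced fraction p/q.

Pairs whose geodesics pass through D — J–C: 1/2; J–E: 1; J–G: 1; J–B: 1/3; F–E: 2/2; F–G: 2/3; C–E: 1; C–G: 1; C–B: 1/2; C–A: 1/3; E–I: 3/4; E–A: 1; G–A: 1/2.
All other pairs contribute 0.
Summing the contributions gives betweenness(D) = 115/12.

115/12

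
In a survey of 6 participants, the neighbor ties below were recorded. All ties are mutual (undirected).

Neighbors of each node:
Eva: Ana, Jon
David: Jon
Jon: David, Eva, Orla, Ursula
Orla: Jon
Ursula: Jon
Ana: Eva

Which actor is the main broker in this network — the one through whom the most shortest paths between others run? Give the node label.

Jon

Unnormalized betweenness of each node: Ana:0, David:0, Eva:4, Jon:9, Orla:0, Ursula:0.
Jon has the largest value, 9, making it the main broker — the node through which the most shortest paths run.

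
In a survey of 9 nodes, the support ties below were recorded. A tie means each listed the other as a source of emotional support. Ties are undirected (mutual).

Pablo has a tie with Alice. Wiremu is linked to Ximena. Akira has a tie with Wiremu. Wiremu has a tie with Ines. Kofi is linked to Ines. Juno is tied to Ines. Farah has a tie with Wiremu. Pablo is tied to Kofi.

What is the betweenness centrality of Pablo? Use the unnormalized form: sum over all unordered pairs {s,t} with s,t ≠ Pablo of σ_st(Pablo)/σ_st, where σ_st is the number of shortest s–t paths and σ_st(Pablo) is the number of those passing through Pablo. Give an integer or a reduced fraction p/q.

7

Pairs whose geodesics pass through Pablo — Farah–Alice: 1; Ximena–Alice: 1; Kofi–Alice: 1; Alice–Wiremu: 1; Alice–Juno: 1; Alice–Akira: 1; Alice–Ines: 1.
All other pairs contribute 0.
Summing the contributions gives betweenness(Pablo) = 7.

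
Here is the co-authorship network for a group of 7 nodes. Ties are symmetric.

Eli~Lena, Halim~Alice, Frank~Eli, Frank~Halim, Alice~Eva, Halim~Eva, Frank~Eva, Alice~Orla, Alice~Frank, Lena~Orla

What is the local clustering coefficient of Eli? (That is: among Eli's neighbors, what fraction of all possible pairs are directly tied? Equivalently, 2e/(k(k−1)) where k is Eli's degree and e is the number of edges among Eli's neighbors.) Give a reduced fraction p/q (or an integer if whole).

0

Eli's neighbors: Frank and Lena (k = 2).
Possible neighbor pairs: C(2,2) = 1. Edges among them: none → e = 0.
Clustering(Eli) = 0/1.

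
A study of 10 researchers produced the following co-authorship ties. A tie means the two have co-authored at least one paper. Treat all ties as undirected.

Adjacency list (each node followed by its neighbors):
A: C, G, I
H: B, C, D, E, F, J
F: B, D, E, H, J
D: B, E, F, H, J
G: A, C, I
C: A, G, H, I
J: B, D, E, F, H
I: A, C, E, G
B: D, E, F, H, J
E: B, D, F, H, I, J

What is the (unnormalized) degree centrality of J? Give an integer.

J is directly tied to B, D, E, F, and H. That is 5 neighbors, so the degree of J is 5.

5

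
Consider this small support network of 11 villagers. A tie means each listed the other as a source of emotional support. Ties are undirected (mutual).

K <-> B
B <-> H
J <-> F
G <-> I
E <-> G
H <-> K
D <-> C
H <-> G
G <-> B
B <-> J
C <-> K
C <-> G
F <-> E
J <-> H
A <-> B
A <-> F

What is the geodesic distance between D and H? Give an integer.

3

One shortest route is D – C – G – H, which uses 3 edges, and at distance 2 from D we only reach {G, K}, which does not include H. So d(D,H) = 3.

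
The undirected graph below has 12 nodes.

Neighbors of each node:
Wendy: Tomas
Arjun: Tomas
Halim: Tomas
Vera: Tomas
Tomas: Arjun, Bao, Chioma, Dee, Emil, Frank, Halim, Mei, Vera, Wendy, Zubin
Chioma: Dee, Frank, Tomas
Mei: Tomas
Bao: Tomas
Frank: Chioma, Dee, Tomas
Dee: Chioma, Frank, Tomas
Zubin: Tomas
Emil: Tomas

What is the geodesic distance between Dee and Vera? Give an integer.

One shortest route is Dee – Tomas – Vera, which uses 2 edges, and Dee and Vera are not directly tied, so nothing shorter exists. So d(Dee,Vera) = 2.

2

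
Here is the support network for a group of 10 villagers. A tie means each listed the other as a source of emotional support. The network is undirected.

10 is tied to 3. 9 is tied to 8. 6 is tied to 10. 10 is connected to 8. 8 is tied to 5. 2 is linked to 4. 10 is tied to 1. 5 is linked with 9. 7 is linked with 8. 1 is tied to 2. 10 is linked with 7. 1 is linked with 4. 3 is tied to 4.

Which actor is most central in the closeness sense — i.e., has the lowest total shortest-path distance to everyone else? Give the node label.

Farness (sum of distances to all others) for each node — 1:17, 2:23, 3:18, 4:22, 5:23, 6:21, 7:18, 8:16, 9:23, 10:13.
The smallest farness is 13, for 10, so 10 has the highest closeness.

10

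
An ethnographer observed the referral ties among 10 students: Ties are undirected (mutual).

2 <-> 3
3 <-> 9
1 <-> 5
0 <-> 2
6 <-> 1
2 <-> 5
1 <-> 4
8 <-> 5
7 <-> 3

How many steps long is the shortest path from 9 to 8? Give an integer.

4

One shortest route is 9 – 3 – 2 – 5 – 8, which uses 4 edges, and at distance 3 from 9 we only reach {0, 5}, which does not include 8. So d(9,8) = 4.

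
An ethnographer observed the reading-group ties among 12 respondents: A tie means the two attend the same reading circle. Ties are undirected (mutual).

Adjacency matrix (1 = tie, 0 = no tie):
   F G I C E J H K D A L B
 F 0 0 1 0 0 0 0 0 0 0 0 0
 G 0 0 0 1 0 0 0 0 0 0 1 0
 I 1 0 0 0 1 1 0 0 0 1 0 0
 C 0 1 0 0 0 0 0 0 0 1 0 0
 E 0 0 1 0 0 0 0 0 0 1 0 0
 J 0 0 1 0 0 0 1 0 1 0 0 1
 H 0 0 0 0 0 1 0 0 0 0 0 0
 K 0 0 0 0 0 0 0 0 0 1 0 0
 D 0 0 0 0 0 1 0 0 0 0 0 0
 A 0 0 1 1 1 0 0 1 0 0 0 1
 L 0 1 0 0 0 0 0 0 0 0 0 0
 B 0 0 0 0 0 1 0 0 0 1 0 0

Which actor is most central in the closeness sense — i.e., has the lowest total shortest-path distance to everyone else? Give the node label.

A

Farness (sum of distances to all others) for each node — A:20, B:24, C:26, D:35, E:25, F:31, G:34, H:35, I:21, J:25, K:30, L:44.
The smallest farness is 20, for A, so A has the highest closeness.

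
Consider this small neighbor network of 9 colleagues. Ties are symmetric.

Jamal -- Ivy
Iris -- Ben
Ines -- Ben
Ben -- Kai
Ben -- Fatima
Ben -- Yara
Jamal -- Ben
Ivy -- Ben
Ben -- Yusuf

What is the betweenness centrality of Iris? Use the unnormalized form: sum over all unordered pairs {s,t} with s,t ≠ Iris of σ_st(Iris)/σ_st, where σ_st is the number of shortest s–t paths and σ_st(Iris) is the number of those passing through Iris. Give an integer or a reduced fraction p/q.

0

No shortest path between any pair of other nodes passes through Iris.
Summing the contributions gives betweenness(Iris) = 0.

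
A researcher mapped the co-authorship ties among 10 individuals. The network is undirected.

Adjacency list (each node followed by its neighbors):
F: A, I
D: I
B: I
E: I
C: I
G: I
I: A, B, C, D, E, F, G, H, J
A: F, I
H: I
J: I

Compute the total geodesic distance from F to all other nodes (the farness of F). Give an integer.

Distances from F: A:1, B:2, C:2, D:2, E:2, G:2, H:2, I:1, J:2.
Sum = 1 + 2 + 2 + 2 + 2 + 2 + 2 + 1 + 2 = 16.

16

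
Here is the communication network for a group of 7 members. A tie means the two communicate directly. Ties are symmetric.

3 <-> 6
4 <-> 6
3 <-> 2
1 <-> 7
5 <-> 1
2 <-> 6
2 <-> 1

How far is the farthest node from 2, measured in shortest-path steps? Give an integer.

Distances from 2: 1:1, 3:1, 4:2, 5:2, 6:1, 7:2.
The largest is 2 (to 4, 7, and 5), so the eccentricity of 2 is 2.

2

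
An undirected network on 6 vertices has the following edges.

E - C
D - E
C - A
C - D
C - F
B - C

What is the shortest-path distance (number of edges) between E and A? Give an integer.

One shortest route is E – C – A, which uses 2 edges, and E and A are not directly tied, so nothing shorter exists. So d(E,A) = 2.

2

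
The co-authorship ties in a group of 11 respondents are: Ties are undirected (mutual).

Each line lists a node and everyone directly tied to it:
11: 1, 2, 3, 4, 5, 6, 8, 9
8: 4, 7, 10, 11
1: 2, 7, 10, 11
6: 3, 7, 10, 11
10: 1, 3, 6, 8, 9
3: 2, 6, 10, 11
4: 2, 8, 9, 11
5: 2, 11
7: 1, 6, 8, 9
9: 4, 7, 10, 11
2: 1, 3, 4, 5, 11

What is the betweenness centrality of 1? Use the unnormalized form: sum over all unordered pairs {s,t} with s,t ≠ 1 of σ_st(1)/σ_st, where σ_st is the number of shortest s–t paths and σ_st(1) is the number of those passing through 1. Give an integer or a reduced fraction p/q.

Pairs whose geodesics pass through 1 — 2–7: 1; 2–10: 1/2; 5–7: 2/5; 5–10: 2/7; 7–11: 1/4; 7–10: 1/4; 11–10: 1/5.
All other pairs contribute 0.
Summing the contributions gives betweenness(1) = 101/35.

101/35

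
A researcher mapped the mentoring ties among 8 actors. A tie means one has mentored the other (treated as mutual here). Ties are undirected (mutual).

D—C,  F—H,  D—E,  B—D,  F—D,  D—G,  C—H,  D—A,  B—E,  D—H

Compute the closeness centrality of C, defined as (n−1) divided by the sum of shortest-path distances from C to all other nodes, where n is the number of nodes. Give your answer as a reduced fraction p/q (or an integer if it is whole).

Distances from C: A:2, B:2, D:1, E:2, F:2, G:2, H:1. Sum = 12.
n = 8, so closeness = 7/12.

7/12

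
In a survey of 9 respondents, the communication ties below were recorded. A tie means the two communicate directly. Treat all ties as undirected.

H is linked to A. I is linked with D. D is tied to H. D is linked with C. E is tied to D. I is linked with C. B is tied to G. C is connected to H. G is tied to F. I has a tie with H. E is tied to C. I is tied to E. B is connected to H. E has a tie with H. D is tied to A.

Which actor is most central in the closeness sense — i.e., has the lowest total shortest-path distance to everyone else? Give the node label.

H

Farness (sum of distances to all others) for each node — A:17, B:14, C:15, D:14, E:15, F:26, G:19, H:11, I:15.
The smallest farness is 11, for H, so H has the highest closeness.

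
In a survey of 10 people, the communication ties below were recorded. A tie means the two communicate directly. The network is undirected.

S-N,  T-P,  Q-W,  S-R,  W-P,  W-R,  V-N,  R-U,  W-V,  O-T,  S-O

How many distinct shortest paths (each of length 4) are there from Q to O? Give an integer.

The shortest distance is 4. The length-4 paths are: Q–W–P–T–O; Q–W–R–S–O.
That gives 2 distinct shortest paths.

2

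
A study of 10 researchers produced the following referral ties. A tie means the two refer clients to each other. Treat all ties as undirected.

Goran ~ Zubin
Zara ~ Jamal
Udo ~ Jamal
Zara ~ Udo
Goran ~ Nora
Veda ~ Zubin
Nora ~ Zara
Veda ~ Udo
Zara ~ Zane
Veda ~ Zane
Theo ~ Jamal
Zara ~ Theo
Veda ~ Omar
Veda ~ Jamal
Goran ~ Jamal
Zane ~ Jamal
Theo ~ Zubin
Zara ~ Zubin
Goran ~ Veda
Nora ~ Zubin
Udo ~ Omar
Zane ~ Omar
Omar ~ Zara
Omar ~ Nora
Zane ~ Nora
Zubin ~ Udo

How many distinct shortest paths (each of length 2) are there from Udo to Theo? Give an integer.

The shortest distance is 2. The length-2 paths are: Udo–Zara–Theo; Udo–Jamal–Theo; Udo–Zubin–Theo.
That gives 3 distinct shortest paths.

3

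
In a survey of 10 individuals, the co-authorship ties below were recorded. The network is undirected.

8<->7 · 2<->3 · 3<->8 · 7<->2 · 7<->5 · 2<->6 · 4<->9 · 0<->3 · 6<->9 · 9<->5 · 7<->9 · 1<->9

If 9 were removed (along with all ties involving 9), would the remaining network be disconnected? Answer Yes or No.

Removing 9 leaves {4} with no path to {0, 2, 3, 5, 6, 7, and 8}, so the network splits into 3 components. 9 is a cut vertex.

Yes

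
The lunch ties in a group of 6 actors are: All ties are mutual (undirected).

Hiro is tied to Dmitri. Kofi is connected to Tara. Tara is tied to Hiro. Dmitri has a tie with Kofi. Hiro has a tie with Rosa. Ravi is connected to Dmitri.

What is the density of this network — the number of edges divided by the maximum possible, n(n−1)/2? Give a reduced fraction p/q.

2/5

There are 6 edges and 6 nodes, so the maximum possible is C(6,2) = 15.
Density = 6/15 = 2/5.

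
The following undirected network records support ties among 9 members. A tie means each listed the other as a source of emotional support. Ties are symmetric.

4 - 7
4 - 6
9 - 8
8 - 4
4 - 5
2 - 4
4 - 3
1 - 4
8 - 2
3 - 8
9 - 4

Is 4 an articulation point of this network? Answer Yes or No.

Yes

Removing 4 leaves {5} with no path to {1}, so the network splits into 5 components. 4 is a cut vertex.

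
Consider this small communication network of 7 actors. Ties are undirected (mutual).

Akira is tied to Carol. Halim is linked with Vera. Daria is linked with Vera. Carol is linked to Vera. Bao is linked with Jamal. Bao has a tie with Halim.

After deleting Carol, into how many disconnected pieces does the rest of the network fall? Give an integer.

Without Carol, the remaining ties split the others into: {Bao, Daria, Halim, Jamal, Vera}; {Akira}.
That's 2 separate components.

2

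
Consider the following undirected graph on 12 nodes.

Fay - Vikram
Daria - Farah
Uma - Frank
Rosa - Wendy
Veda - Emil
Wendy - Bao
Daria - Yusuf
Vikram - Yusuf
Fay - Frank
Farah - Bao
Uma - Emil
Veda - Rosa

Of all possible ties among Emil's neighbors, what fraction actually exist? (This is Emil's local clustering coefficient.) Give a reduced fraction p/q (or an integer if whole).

Emil's neighbors: Uma and Veda (k = 2).
Possible neighbor pairs: C(2,2) = 1. Edges among them: none → e = 0.
Clustering(Emil) = 0/1.

0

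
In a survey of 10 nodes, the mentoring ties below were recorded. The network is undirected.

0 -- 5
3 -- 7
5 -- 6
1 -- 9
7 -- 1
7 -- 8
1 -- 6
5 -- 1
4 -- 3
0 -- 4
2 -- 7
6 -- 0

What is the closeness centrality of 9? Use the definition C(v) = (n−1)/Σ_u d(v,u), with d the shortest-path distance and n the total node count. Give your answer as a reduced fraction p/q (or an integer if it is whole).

9/23

Distances from 9: 0:3, 1:1, 2:3, 3:3, 4:4, 5:2, 6:2, 7:2, 8:3. Sum = 23.
n = 10, so closeness = 9/23.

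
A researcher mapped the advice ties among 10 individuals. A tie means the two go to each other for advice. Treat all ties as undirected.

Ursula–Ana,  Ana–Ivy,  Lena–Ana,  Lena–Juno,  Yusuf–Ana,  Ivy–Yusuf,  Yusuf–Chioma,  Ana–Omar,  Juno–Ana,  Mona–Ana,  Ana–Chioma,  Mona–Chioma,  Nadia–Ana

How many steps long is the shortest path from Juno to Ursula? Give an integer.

One shortest route is Juno – Ana – Ursula, which uses 2 edges, and Juno and Ursula are not directly tied, so nothing shorter exists. So d(Juno,Ursula) = 2.

2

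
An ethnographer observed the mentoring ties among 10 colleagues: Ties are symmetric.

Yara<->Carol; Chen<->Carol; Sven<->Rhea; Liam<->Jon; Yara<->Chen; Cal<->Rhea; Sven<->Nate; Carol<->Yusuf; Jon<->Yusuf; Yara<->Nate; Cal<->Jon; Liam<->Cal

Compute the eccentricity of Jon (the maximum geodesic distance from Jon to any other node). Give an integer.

4

Distances from Jon: Cal:1, Carol:2, Chen:3, Liam:1, Nate:4, Rhea:2, Sven:3, Yara:3, Yusuf:1.
The largest is 4 (to Nate), so the eccentricity of Jon is 4.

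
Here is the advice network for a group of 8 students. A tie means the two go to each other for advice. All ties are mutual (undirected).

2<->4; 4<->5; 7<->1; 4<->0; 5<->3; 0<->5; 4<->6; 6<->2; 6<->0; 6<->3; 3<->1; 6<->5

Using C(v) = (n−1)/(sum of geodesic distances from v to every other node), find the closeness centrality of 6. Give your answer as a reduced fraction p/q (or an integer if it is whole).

Distances from 6: 0:1, 1:2, 2:1, 3:1, 4:1, 5:1, 7:3. Sum = 10.
n = 8, so closeness = 7/10.

7/10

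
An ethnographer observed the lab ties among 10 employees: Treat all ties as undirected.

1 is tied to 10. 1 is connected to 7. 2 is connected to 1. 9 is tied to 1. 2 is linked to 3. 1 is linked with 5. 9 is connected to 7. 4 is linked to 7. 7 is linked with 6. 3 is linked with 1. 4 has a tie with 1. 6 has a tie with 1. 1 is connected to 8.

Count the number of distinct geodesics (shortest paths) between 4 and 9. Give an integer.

The shortest distance is 2. The length-2 paths are: 4–1–9; 4–7–9.
That gives 2 distinct shortest paths.

2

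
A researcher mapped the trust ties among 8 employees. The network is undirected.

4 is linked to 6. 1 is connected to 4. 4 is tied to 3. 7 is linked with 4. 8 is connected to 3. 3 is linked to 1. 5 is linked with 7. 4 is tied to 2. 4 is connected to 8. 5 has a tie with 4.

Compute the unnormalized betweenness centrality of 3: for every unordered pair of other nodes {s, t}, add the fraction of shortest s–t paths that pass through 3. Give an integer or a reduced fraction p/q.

1/2

Pairs whose geodesics pass through 3 — 1–8: 1/2.
All other pairs contribute 0.
Summing the contributions gives betweenness(3) = 1/2.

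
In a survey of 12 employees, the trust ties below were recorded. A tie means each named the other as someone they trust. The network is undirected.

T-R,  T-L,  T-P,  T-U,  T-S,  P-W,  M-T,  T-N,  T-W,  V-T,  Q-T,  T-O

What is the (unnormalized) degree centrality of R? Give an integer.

1

R is directly tied to T. That is 1 neighbor, so the degree of R is 1.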